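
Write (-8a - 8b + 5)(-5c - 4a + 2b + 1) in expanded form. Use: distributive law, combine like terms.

(-8a - 8b + 5)(-5c - 4a + 2b + 1)
= 40ac + 32a² - 16ab - 8a + 40bc + 32ab - 16b² - 8b - 25c - 20a + 10b + 5    [distributive law]
= 40ac + 32a² + 16ab - 28a + 40bc - 16b² + 2b - 25c + 5    [combine like terms]

40ac + 32a² + 16ab - 28a + 40bc - 16b² + 2b - 25c + 5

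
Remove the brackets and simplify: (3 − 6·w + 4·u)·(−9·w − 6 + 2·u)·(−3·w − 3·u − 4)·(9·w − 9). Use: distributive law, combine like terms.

−729·w^3 + 2349·w^2 + 2133·u·w^2 − 837·u·w + 486·w − 1134·u − 648 − 882·u^2·w − 198·u^2 − 1458·w^4 − 162·u·w^3 + 1080·u^2·w^2 − 216·u^3·w + 216·u^3

(3 − 6·w + 4·u)·(−9·w − 6 + 2·u)·(−3·w − 3·u − 4)·(9·w − 9)
= (−27·w − 18 + 6·u + 54·w^2 + 36·w − 12·u·w − 36·u·w − 24·u + 8·u^2)·(−3·w − 3·u − 4)·(9·w − 9)    [distributive law]
= (9·w − 18 − 18·u + 54·w^2 − 48·u·w + 8·u^2)·(−3·w − 3·u − 4)·(9·w − 9)    [combine like terms]
= (−27·w^2 − 27·u·w − 36·w + 54·w + 54·u + 72 + 54·u·w + 54·u^2 + 72·u − 162·w^3 − 162·u·w^2 − 216·w^2 + 144·u·w^2 + 144·u^2·w + 192·u·w − 24·u^2·w − 24·u^3 − 32·u^2)·(9·w − 9)    [distributive law]
= (−243·w^2 + 219·u·w + 18·w + 126·u + 72 + 22·u^2 − 162·w^3 − 18·u·w^2 + 120·u^2·w − 24·u^3)·(9·w − 9)    [combine like terms]
= −2187·w^3 + 2187·w^2 + 1971·u·w^2 − 1971·u·w + 162·w^2 − 162·w + 1134·u·w − 1134·u + 648·w − 648 + 198·u^2·w − 198·u^2 − 1458·w^4 + 1458·w^3 − 162·u·w^3 + 162·u·w^2 + 1080·u^2·w^2 − 1080·u^2·w − 216·u^3·w + 216·u^3    [distributive law]
= −729·w^3 + 2349·w^2 + 2133·u·w^2 − 837·u·w + 486·w − 1134·u − 648 − 882·u^2·w − 198·u^2 − 1458·w^4 − 162·u·w^3 + 1080·u^2·w^2 − 216·u^3·w + 216·u^3    [combine like terms]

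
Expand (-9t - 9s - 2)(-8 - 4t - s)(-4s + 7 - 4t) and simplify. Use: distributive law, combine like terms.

-301st + 496t - 68t^2 - 324st^2 - 144t^3 - 216s^2t - 233s^2 + 454s - 36s^3 + 112

(-9t - 9s - 2)(-8 - 4t - s)(-4s + 7 - 4t)
= (72t + 36t^2 + 9st + 72s + 36st + 9s^2 + 16 + 8t + 2s)(-4s + 7 - 4t)    [distributive law]
= (80t + 36t^2 + 45st + 74s + 9s^2 + 16)(-4s + 7 - 4t)    [combine like terms]
= -320st + 560t - 320t^2 - 144st^2 + 252t^2 - 144t^3 - 180s^2t + 315st - 180st^2 - 296s^2 + 518s - 296st - 36s^3 + 63s^2 - 36s^2t - 64s + 112 - 64t    [distributive law]
= -301st + 496t - 68t^2 - 324st^2 - 144t^3 - 216s^2t - 233s^2 + 454s - 36s^3 + 112    [combine like terms]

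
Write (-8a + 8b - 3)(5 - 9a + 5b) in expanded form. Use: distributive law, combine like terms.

-13a + 72a^2 - 112ab + 25b + 40b^2 - 15

(-8a + 8b - 3)(5 - 9a + 5b)
= -40a + 72a^2 - 40ab + 40b - 72ab + 40b^2 - 15 + 27a - 15b    [distributive law]
= -13a + 72a^2 - 112ab + 25b + 40b^2 - 15    [combine like terms]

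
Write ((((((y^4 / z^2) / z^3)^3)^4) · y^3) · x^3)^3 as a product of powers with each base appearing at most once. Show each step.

x^9·y^153·z^(-180)

((((((y^4 / z^2) / z^3)^3)^4) · y^3) · x^3)^3
= ((((((y^4 / z^2) / z^3)^3)^4) · y^3)^3) · ((x^3)^3)    [power of a product]
= ((((((y^4 / z^2) / z^3)^3)^4)^3) · ((y^3)^3)) · ((x^3)^3)    [power of a product]
= (((((y^4 / z^2) / z^3)^3)^12) · ((y^3)^3)) · ((x^3)^3)    [power of a power]
= ((((y^4 / z^2) / z^3)^36) · ((y^3)^3)) · ((x^3)^3)    [power of a power]
= ((((y^4 / z^2)^36) / ((z^3)^36)) · ((y^3)^3)) · ((x^3)^3)    [power of a quotient]
= (((((y^4)^36) / ((z^2)^36)) / ((z^3)^36)) · ((y^3)^3)) · ((x^3)^3)    [power of a quotient]
= (((y^144 / ((z^2)^36)) / ((z^3)^36)) · ((y^3)^3)) · ((x^3)^3)    [power of a power]
= (((y^144 / z^72) / ((z^3)^36)) · ((y^3)^3)) · ((x^3)^3)    [power of a power]
= (((y^144 / z^72) / z^108) · ((y^3)^3)) · ((x^3)^3)    [power of a power]
= (((y^144 / z^72) / z^108) · y^9) · ((x^3)^3)    [power of a power]
= (((y^144 / z^72) / z^108) · y^9) · x^9    [power of a power]
= x^9·y^153·z^(-180)    [quotient of powers; product of powers]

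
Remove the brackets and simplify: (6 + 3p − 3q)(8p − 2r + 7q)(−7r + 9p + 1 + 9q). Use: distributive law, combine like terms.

−450pr + 456p^2 + 48p + 807pq + 84r^2 − 12r − 396qr + 42q + 357q^2 − 222p^2r + 216p^3 + 189p^2q + 42pr^2 + 21pqr − 216pq^2 − 42qr^2 + 201q^2r − 189q^3

(6 + 3p − 3q)(8p − 2r + 7q)(−7r + 9p + 1 + 9q)
= (48p − 12r + 42q + 24p^2 − 6pr + 21pq − 24pq + 6qr − 21q^2)(−7r + 9p + 1 + 9q)    [distributive law]
= (48p − 12r + 42q + 24p^2 − 6pr − 3pq + 6qr − 21q^2)(−7r + 9p + 1 + 9q)    [combine like terms]
= −336pr + 432p^2 + 48p + 432pq + 84r^2 − 108pr − 12r − 108qr − 294qr + 378pq + 42q + 378q^2 − 168p^2r + 216p^3 + 24p^2 + 216p^2q + 42pr^2 − 54p^2r − 6pr − 54pqr + 21pqr − 27p^2q − 3pq − 27pq^2 − 42qr^2 + 54pqr + 6qr + 54q^2r + 147q^2r − 189pq^2 − 21q^2 − 189q^3    [distributive law]
= −450pr + 456p^2 + 48p + 807pq + 84r^2 − 12r − 396qr + 42q + 357q^2 − 222p^2r + 216p^3 + 189p^2q + 42pr^2 + 21pqr − 216pq^2 − 42qr^2 + 201q^2r − 189q^3    [combine like terms]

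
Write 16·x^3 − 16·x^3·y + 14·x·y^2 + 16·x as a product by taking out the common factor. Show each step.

16·x^3 − 16·x^3·y + 14·x·y^2 + 16·x
= 2(8·x^3 − 8·x^3·y + 7·x·y^2 + 8·x)    [factor out 2]
= 2·x(8·x^2 − 8·x^2·y + 7·y^2 + 8)    [factor out x]

2·x(8·x^2 − 8·x^2·y + 7·y^2 + 8)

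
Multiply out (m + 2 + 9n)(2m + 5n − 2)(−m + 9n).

−2m^3 − 5m^2n + 162mn^2 − 2m^2 + 26mn − 72n^2 + 4m − 36n + 405n^3

(m + 2 + 9n)(2m + 5n − 2)(−m + 9n)
= (2m^2 + 5mn − 2m + 4m + 10n − 4 + 18mn + 45n^2 − 18n)(−m + 9n)    [distributive law]
= (2m^2 + 23mn + 2m − 8n − 4 + 45n^2)(−m + 9n)    [combine like terms]
= −2m^3 + 18m^2n − 23m^2n + 207mn^2 − 2m^2 + 18mn + 8mn − 72n^2 + 4m − 36n − 45mn^2 + 405n^3    [distributive law]
= −2m^3 − 5m^2n + 162mn^2 − 2m^2 + 26mn − 72n^2 + 4m − 36n + 405n^3    [combine like terms]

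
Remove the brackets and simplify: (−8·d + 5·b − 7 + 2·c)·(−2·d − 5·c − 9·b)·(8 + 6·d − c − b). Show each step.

(−8·d + 5·b − 7 + 2·c)·(−2·d − 5·c − 9·b)·(8 + 6·d − c − b)
= (16·d^2 + 40·c·d + 72·b·d − 10·b·d − 25·b·c − 45·b^2 + 14·d + 35·c + 63·b − 4·c·d − 10·c^2 − 18·b·c)·(8 + 6·d − c − b)    [distributive law]
= (16·d^2 + 36·c·d + 62·b·d − 43·b·c − 45·b^2 + 14·d + 35·c + 63·b − 10·c^2)·(8 + 6·d − c − b)    [combine like terms]
= 128·d^2 + 96·d^3 − 16·c·d^2 − 16·b·d^2 + 288·c·d + 216·c·d^2 − 36·c^2·d − 36·b·c·d + 496·b·d + 372·b·d^2 − 62·b·c·d − 62·b^2·d − 344·b·c − 258·b·c·d + 43·b·c^2 + 43·b^2·c − 360·b^2 − 270·b^2·d + 45·b^2·c + 45·b^3 + 112·d + 84·d^2 − 14·c·d − 14·b·d + 280·c + 210·c·d − 35·c^2 − 35·b·c + 504·b + 378·b·d − 63·b·c − 63·b^2 − 80·c^2 − 60·c^2·d + 10·c^3 + 10·b·c^2    [distributive law]
= 212·d^2 + 96·d^3 + 200·c·d^2 + 356·b·d^2 + 484·c·d − 96·c^2·d − 356·b·c·d + 860·b·d − 332·b^2·d − 442·b·c + 53·b·c^2 + 88·b^2·c − 423·b^2 + 45·b^3 + 112·d + 280·c − 115·c^2 + 504·b + 10·c^3    [combine like terms]

212·d^2 + 96·d^3 + 200·c·d^2 + 356·b·d^2 + 484·c·d − 96·c^2·d − 356·b·c·d + 860·b·d − 332·b^2·d − 442·b·c + 53·b·c^2 + 88·b^2·c − 423·b^2 + 45·b^3 + 112·d + 280·c − 115·c^2 + 504·b + 10·c^3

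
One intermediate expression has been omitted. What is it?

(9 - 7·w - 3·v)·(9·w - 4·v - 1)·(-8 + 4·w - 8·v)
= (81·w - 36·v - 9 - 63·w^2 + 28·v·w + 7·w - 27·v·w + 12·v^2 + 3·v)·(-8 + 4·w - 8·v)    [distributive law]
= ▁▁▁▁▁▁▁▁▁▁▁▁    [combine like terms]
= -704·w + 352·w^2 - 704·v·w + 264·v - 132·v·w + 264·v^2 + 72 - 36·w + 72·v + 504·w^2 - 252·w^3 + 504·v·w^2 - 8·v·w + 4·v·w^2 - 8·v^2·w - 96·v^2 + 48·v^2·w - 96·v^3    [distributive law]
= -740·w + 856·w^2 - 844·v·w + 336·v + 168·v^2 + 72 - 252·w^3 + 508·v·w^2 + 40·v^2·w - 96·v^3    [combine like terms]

Applying combine like terms to the line above:

(88·w - 33·v - 9 - 63·w^2 + v·w + 12·v^2)·(-8 + 4·w - 8·v)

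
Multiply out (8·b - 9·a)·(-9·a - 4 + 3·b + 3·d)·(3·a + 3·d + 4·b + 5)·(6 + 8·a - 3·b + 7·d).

(8·b - 9·a)·(-9·a - 4 + 3·b + 3·d)·(3·a + 3·d + 4·b + 5)·(6 + 8·a - 3·b + 7·d)
= (-72·a·b - 32·b + 24·b² + 24·b·d + 81·a² + 36·a - 27·a·b - 27·a·d)·(3·a + 3·d + 4·b + 5)·(6 + 8·a - 3·b + 7·d)    [distributive law]
= (-99·a·b - 32·b + 24·b² + 24·b·d + 81·a² + 36·a - 27·a·d)·(3·a + 3·d + 4·b + 5)·(6 + 8·a - 3·b + 7·d)    [combine like terms]
= (-297·a²·b - 297·a·b·d - 396·a·b² - 495·a·b - 96·a·b - 96·b·d - 128·b² - 160·b + 72·a·b² + 72·b²·d + 96·b³ + 120·b² + 72·a·b·d + 72·b·d² + 96·b²·d + 120·b·d + 243·a³ + 243·a²·d + 324·a²·b + 405·a² + 108·a² + 108·a·d + 144·a·b + 180·a - 81·a²·d - 81·a·d² - 108·a·b·d - 135·a·d)·(6 + 8·a - 3·b + 7·d)    [distributive law]
= (27·a²·b - 333·a·b·d - 324·a·b² - 447·a·b + 24·b·d - 8·b² - 160·b + 168·b²·d + 96·b³ + 72·b·d² + 243·a³ + 162·a²·d + 513·a² - 27·a·d + 180·a - 81·a·d²)·(6 + 8·a - 3·b + 7·d)    [combine like terms]
= 162·a²·b + 216·a³·b - 81·a²·b² + 189·a²·b·d - 1998·a·b·d - 2664·a²·b·d + 999·a·b²·d - 2331·a·b·d² - 1944·a·b² - 2592·a²·b² + 972·a·b³ - 2268·a·b²·d - 2682·a·b - 3576·a²·b + 1341·a·b² - 3129·a·b·d + 144·b·d + 192·a·b·d - 72·b²·d + 168·b·d² - 48·b² - 64·a·b² + 24·b³ - 56·b²·d - 960·b - 1280·a·b + 480·b² - 1120·b·d + 1008·b²·d + 1344·a·b²·d - 504·b³·d + 1176·b²·d² + 576·b³ + 768·a·b³ - 288·b⁴ + 672·b³·d + 432·b·d² + 576·a·b·d² - 216·b²·d² + 504·b·d³ + 1458·a³ + 1944·a⁴ - 729·a³·b + 1701·a³·d + 972·a²·d + 1296·a³·d - 486·a²·b·d + 1134·a²·d² + 3078·a² + 4104·a³ - 1539·a²·b + 3591·a²·d - 162·a·d - 216·a²·d + 81·a·b·d - 189·a·d² + 1080·a + 1440·a² - 540·a·b + 1260·a·d - 486·a·d² - 648·a²·d² + 243·a·b·d² - 567·a·d³    [distributive law]
= -4953·a²·b - 513·a³·b - 2673·a²·b² - 2961·a²·b·d - 4854·a·b·d + 75·a·b²·d - 1512·a·b·d² - 667·a·b² + 1740·a·b³ - 4502·a·b - 976·b·d + 880·b²·d + 600·b·d² + 432·b² + 600·b³ - 960·b + 168·b³·d + 960·b²·d² - 288·b⁴ + 504·b·d³ + 5562·a³ + 1944·a⁴ + 2997·a³·d + 4347·a²·d + 486·a²·d² + 4518·a² + 1098·a·d - 675·a·d² + 1080·a - 567·a·d³    [combine like terms]

-4953·a²·b - 513·a³·b - 2673·a²·b² - 2961·a²·b·d - 4854·a·b·d + 75·a·b²·d - 1512·a·b·d² - 667·a·b² + 1740·a·b³ - 4502·a·b - 976·b·d + 880·b²·d + 600·b·d² + 432·b² + 600·b³ - 960·b + 168·b³·d + 960·b²·d² - 288·b⁴ + 504·b·d³ + 5562·a³ + 1944·a⁴ + 2997·a³·d + 4347·a²·d + 486·a²·d² + 4518·a² + 1098·a·d - 675·a·d² + 1080·a - 567·a·d³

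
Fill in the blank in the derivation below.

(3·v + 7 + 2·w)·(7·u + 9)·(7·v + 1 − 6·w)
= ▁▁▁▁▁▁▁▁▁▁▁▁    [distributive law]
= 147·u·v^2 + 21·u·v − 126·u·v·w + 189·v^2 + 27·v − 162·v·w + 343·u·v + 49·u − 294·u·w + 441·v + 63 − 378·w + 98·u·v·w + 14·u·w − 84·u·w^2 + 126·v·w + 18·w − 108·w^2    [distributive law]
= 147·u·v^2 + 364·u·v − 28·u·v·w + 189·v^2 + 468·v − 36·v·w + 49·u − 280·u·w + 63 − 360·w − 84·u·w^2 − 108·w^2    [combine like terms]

After distributive law, the bracketed line is:

(21·u·v + 27·v + 49·u + 63 + 14·u·w + 18·w)·(7·v + 1 − 6·w)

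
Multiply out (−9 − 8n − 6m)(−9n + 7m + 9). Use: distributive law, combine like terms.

(−9 − 8n − 6m)(−9n + 7m + 9)
= 81n − 63m − 81 + 72n^2 − 56mn − 72n + 54mn − 42m^2 − 54m    [distributive law]
= 9n − 117m − 81 + 72n^2 − 2mn − 42m^2    [combine like terms]

9n − 117m − 81 + 72n^2 − 2mn − 42m^2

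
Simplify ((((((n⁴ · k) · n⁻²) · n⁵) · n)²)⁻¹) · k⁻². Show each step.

((((((n⁴ · k) · n⁻²) · n⁵) · n)²)⁻¹) · k⁻²
= (((((n⁴ · k) · n⁻²) · n⁵) · n)⁻²) · k⁻²    [power of a power]
= (((((n⁴ · k) · n⁻²) · n⁵)⁻²) · (n⁻²)) · k⁻²    [power of a product]
= (((((n⁴ · k) · n⁻²)⁻²) · ((n⁵)⁻²)) · (n⁻²)) · k⁻²    [power of a product]
= (((((n⁴ · k)⁻²) · ((n⁻²)⁻²)) · ((n⁵)⁻²)) · (n⁻²)) · k⁻²    [power of a product]
= ((((((n⁴)⁻²) · (k⁻²)) · ((n⁻²)⁻²)) · ((n⁵)⁻²)) · (n⁻²)) · k⁻²    [power of a product]
= ((((n⁻⁸ · (k⁻²)) · ((n⁻²)⁻²)) · ((n⁵)⁻²)) · (n⁻²)) · k⁻²    [power of a power]
= ((((n⁻⁸ · k⁻²) · n⁴) · ((n⁵)⁻²)) · (n⁻²)) · k⁻²    [power of a power]
= ((((n⁻⁸ · k⁻²) · n⁴) · n⁻¹⁰) · (n⁻²)) · k⁻²    [power of a power]
= k⁻⁴·n⁻¹⁶    [product of powers]

k⁻⁴·n⁻¹⁶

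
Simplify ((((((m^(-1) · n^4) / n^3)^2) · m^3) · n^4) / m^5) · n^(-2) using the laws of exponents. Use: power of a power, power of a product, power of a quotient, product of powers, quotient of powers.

((((((m^(-1) · n^4) / n^3)^2) · m^3) · n^4) / m^5) · n^(-2)
= ((((((m^(-1) · n^4)^2) / ((n^3)^2)) · m^3) · n^4) / m^5) · n^(-2)    [power of a quotient]
= (((((((m^(-1))^2) · ((n^4)^2)) / ((n^3)^2)) · m^3) · n^4) / m^5) · n^(-2)    [power of a product]
= (((((m^(-2) · ((n^4)^2)) / ((n^3)^2)) · m^3) · n^4) / m^5) · n^(-2)    [power of a power]
= (((((m^(-2) · n^8) / ((n^3)^2)) · m^3) · n^4) / m^5) · n^(-2)    [power of a power]
= (((((m^(-2) · n^8) / n^6) · m^3) · n^4) / m^5) · n^(-2)    [power of a power]
= m^(-4)n^4    [quotient of powers; product of powers]

m^(-4)n^4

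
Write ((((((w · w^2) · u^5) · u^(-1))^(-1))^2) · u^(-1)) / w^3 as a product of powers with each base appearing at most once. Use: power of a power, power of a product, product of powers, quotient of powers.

((((((w · w^2) · u^5) · u^(-1))^(-1))^2) · u^(-1)) / w^3
= (((((w · w^2) · u^5) · u^(-1))^(-2)) · u^(-1)) / w^3    [power of a power]
= (((((w · w^2) · u^5)^(-2)) · ((u^(-1))^(-2))) · u^(-1)) / w^3    [power of a product]
= (((((w · w^2)^(-2)) · ((u^5)^(-2))) · ((u^(-1))^(-2))) · u^(-1)) / w^3    [power of a product]
= (((((w^(-2)) · ((w^2)^(-2))) · ((u^5)^(-2))) · ((u^(-1))^(-2))) · u^(-1)) / w^3    [power of a product]
= ((((w^(-2) · w^(-4)) · ((u^5)^(-2))) · ((u^(-1))^(-2))) · u^(-1)) / w^3    [power of a power]
= (((w^(-6) · ((u^5)^(-2))) · ((u^(-1))^(-2))) · u^(-1)) / w^3    [product of powers]
= (((w^(-6) · u^(-10)) · ((u^(-1))^(-2))) · u^(-1)) / w^3    [power of a power]
= (((w^(-6) · u^(-10)) · u^2) · u^(-1)) / w^3    [power of a power]
= u^(-9)w^(-9)    [quotient of powers; product of powers]

u^(-9)w^(-9)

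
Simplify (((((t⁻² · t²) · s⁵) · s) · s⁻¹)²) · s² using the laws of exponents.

s¹²

(((((t⁻² · t²) · s⁵) · s) · s⁻¹)²) · s²
= (((((t⁻² · t²) · s⁵) · s)²) · ((s⁻¹)²)) · s²    [power of a product]
= (((((t⁻² · t²) · s⁵)²) · (s²)) · ((s⁻¹)²)) · s²    [power of a product]
= (((((t⁻² · t²)²) · ((s⁵)²)) · (s²)) · ((s⁻¹)²)) · s²    [power of a product]
= ((((((t⁻²)²) · ((t²)²)) · ((s⁵)²)) · (s²)) · ((s⁻¹)²)) · s²    [power of a product]
= ((((t⁻⁴ · ((t²)²)) · ((s⁵)²)) · (s²)) · ((s⁻¹)²)) · s²    [power of a power]
= ((((t⁻⁴ · t⁴) · ((s⁵)²)) · (s²)) · ((s⁻¹)²)) · s²    [power of a power]
= (((t⁰ · ((s⁵)²)) · (s²)) · ((s⁻¹)²)) · s²    [product of powers]
= (((t⁰ · s¹⁰) · (s²)) · ((s⁻¹)²)) · s²    [power of a power]
= (((t⁰ · s¹⁰) · s²) · s⁻²) · s²    [power of a power]
= s¹²    [product of powers]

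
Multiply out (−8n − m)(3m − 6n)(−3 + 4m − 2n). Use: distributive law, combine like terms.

54mn − 66m^2n + 228mn^2 − 144n^2 − 96n^3 + 9m^2 − 12m^3

(−8n − m)(3m − 6n)(−3 + 4m − 2n)
= (−24mn + 48n^2 − 3m^2 + 6mn)(−3 + 4m − 2n)    [distributive law]
= (−18mn + 48n^2 − 3m^2)(−3 + 4m − 2n)    [combine like terms]
= 54mn − 72m^2n + 36mn^2 − 144n^2 + 192mn^2 − 96n^3 + 9m^2 − 12m^3 + 6m^2n    [distributive law]
= 54mn − 66m^2n + 228mn^2 − 144n^2 − 96n^3 + 9m^2 − 12m^3    [combine like terms]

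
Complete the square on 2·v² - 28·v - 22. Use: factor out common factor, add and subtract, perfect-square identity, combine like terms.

2(v - 7)² - 120

2·v² - 28·v - 22
= 2(v² - 14·v) - 22    [factor out 2 from the v-terms]
= 2(v² - 14·v + 49 - 49) - 22    [add and subtract 49 inside the bracket]
= 2(v - 7)² - 98 - 22    [perfect-square identity]
= 2(v - 7)² - 120    [combine constants]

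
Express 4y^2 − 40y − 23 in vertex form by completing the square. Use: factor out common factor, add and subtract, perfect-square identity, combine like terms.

4y^2 − 40y − 23
= 4(y^2 − 10y) − 23    [factor out 4 from the y-terms]
= 4(y^2 − 10y + 25 − 25) − 23    [add and subtract 25 inside the bracket]
= 4(y − 5)^2 − 100 − 23    [perfect-square identity]
= 4(y − 5)^2 − 123    [combine constants]

4(y − 5)^2 − 123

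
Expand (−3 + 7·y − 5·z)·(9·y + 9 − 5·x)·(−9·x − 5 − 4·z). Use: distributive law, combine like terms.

(−3 + 7·y − 5·z)·(9·y + 9 − 5·x)·(−9·x − 5 − 4·z)
= (−27·y − 27 + 15·x + 63·y² + 63·y − 35·x·y − 45·y·z − 45·z + 25·x·z)·(−9·x − 5 − 4·z)    [distributive law]
= (36·y − 27 + 15·x + 63·y² − 35·x·y − 45·y·z − 45·z + 25·x·z)·(−9·x − 5 − 4·z)    [combine like terms]
= −324·x·y − 180·y − 144·y·z + 243·x + 135 + 108·z − 135·x² − 75·x − 60·x·z − 567·x·y² − 315·y² − 252·y²·z + 315·x²·y + 175·x·y + 140·x·y·z + 405·x·y·z + 225·y·z + 180·y·z² + 405·x·z + 225·z + 180·z² − 225·x²·z − 125·x·z − 100·x·z²    [distributive law]
= −149·x·y − 180·y + 81·y·z + 168·x + 135 + 333·z − 135·x² + 220·x·z − 567·x·y² − 315·y² − 252·y²·z + 315·x²·y + 545·x·y·z + 180·y·z² + 180·z² − 225·x²·z − 100·x·z²    [combine like terms]

−149·x·y − 180·y + 81·y·z + 168·x + 135 + 333·z − 135·x² + 220·x·z − 567·x·y² − 315·y² − 252·y²·z + 315·x²·y + 545·x·y·z + 180·y·z² + 180·z² − 225·x²·z − 100·x·z²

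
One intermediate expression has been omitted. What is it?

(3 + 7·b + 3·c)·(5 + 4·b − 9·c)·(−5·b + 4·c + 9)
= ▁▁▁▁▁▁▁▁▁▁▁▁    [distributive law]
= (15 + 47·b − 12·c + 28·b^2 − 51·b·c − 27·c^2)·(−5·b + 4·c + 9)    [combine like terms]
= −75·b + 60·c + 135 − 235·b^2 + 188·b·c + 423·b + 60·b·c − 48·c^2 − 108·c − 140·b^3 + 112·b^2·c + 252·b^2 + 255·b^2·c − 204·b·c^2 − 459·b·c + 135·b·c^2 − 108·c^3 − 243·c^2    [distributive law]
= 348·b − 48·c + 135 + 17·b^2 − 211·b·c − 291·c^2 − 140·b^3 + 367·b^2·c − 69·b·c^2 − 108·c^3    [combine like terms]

Applying distributive law to the line above:

(15 + 12·b − 27·c + 35·b + 28·b^2 − 63·b·c + 15·c + 12·b·c − 27·c^2)·(−5·b + 4·c + 9)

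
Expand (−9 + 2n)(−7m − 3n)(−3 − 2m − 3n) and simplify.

−189m − 126m^2 − 201mn − 81n − 63n^2 + 28m^2n + 54mn^2 + 18n^3

(−9 + 2n)(−7m − 3n)(−3 − 2m − 3n)
= (63m + 27n − 14mn − 6n^2)(−3 − 2m − 3n)    [distributive law]
= −189m − 126m^2 − 189mn − 81n − 54mn − 81n^2 + 42mn + 28m^2n + 42mn^2 + 18n^2 + 12mn^2 + 18n^3    [distributive law]
= −189m − 126m^2 − 201mn − 81n − 63n^2 + 28m^2n + 54mn^2 + 18n^3    [combine like terms]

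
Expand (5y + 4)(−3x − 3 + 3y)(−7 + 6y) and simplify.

33xy − 90xy^2 − 51y − 123y^2 + 90y^3 + 84x + 84

(5y + 4)(−3x − 3 + 3y)(−7 + 6y)
= (−15xy − 15y + 15y^2 − 12x − 12 + 12y)(−7 + 6y)    [distributive law]
= (−15xy − 3y + 15y^2 − 12x − 12)(−7 + 6y)    [combine like terms]
= 105xy − 90xy^2 + 21y − 18y^2 − 105y^2 + 90y^3 + 84x − 72xy + 84 − 72y    [distributive law]
= 33xy − 90xy^2 − 51y − 123y^2 + 90y^3 + 84x + 84    [combine like terms]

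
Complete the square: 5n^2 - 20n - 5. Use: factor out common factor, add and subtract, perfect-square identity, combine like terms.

5(n - 2)^2 - 25

5n^2 - 20n - 5
= 5(n^2 - 4n) - 5    [factor out 5 from the n-terms]
= 5(n^2 - 4n + 4 - 4) - 5    [add and subtract 4 inside the bracket]
= 5(n - 2)^2 - 20 - 5    [perfect-square identity]
= 5(n - 2)^2 - 25    [combine constants]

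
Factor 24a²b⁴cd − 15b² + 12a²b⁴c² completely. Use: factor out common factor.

3b²(8a²b²cd − 5 + 4a²b²c²)

24a²b⁴cd − 15b² + 12a²b⁴c²
= 3(8a²b⁴cd − 5b² + 4a²b⁴c²)    [factor out 3]
= 3b²(8a²b²cd − 5 + 4a²b²c²)    [factor out b²]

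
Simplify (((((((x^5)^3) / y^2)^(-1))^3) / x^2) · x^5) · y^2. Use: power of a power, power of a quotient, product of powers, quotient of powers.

(((((((x^5)^3) / y^2)^(-1))^3) / x^2) · x^5) · y^2
= ((((((x^5)^3) / y^2)^(-3)) / x^2) · x^5) · y^2    [power of a power]
= ((((((x^5)^3)^(-3)) / ((y^2)^(-3))) / x^2) · x^5) · y^2    [power of a quotient]
= (((((x^5)^(-9)) / ((y^2)^(-3))) / x^2) · x^5) · y^2    [power of a power]
= (((x^(-45) / ((y^2)^(-3))) / x^2) · x^5) · y^2    [power of a power]
= (((x^(-45) / y^(-6)) / x^2) · x^5) · y^2    [power of a power]
= x^(-42)·y^8    [quotient of powers; product of powers]

x^(-42)·y^8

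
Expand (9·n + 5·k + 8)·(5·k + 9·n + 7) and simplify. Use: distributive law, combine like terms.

90·k·n + 81·n^2 + 135·n + 25·k^2 + 75·k + 56

(9·n + 5·k + 8)·(5·k + 9·n + 7)
= 45·k·n + 81·n^2 + 63·n + 25·k^2 + 45·k·n + 35·k + 40·k + 72·n + 56    [distributive law]
= 90·k·n + 81·n^2 + 135·n + 25·k^2 + 75·k + 56    [combine like terms]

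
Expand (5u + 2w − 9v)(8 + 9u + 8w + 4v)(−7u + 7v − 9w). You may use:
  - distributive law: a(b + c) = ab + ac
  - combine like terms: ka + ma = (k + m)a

(5u + 2w − 9v)(8 + 9u + 8w + 4v)(−7u + 7v − 9w)
= (40u + 45u^2 + 40uw + 20uv + 16w + 18uw + 16w^2 + 8vw − 72v − 81uv − 72vw − 36v^2)(−7u + 7v − 9w)    [distributive law]
= (40u + 45u^2 + 58uw − 61uv + 16w + 16w^2 − 64vw − 72v − 36v^2)(−7u + 7v − 9w)    [combine like terms]
= −280u^2 + 280uv − 360uw − 315u^3 + 315u^2v − 405u^2w − 406u^2w + 406uvw − 522uw^2 + 427u^2v − 427uv^2 + 549uvw − 112uw + 112vw − 144w^2 − 112uw^2 + 112vw^2 − 144w^3 + 448uvw − 448v^2w + 576vw^2 + 504uv − 504v^2 + 648vw + 252uv^2 − 252v^3 + 324v^2w    [distributive law]
= −280u^2 + 784uv − 472uw − 315u^3 + 742u^2v − 811u^2w + 1403uvw − 634uw^2 − 175uv^2 + 760vw − 144w^2 + 688vw^2 − 144w^3 − 124v^2w − 504v^2 − 252v^3    [combine like terms]

−280u^2 + 784uv − 472uw − 315u^3 + 742u^2v − 811u^2w + 1403uvw − 634uw^2 − 175uv^2 + 760vw − 144w^2 + 688vw^2 − 144w^3 − 124v^2w − 504v^2 − 252v^3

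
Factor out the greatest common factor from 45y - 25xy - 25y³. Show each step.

45y - 25xy - 25y³
= 5(9y - 5xy - 5y³)    [factor out 5]
= 5y(9 - 5x - 5y²)    [factor out y]

5y(9 - 5x - 5y²)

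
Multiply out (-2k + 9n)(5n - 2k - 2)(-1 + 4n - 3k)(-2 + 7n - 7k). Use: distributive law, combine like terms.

(-2k + 9n)(5n - 2k - 2)(-1 + 4n - 3k)(-2 + 7n - 7k)
= (-10kn + 4k^2 + 4k + 45n^2 - 18kn - 18n)(-1 + 4n - 3k)(-2 + 7n - 7k)    [distributive law]
= (-28kn + 4k^2 + 4k + 45n^2 - 18n)(-1 + 4n - 3k)(-2 + 7n - 7k)    [combine like terms]
= (28kn - 112kn^2 + 84k^2n - 4k^2 + 16k^2n - 12k^3 - 4k + 16kn - 12k^2 - 45n^2 + 180n^3 - 135kn^2 + 18n - 72n^2 + 54kn)(-2 + 7n - 7k)    [distributive law]
= (98kn - 247kn^2 + 100k^2n - 16k^2 - 12k^3 - 4k - 117n^2 + 180n^3 + 18n)(-2 + 7n - 7k)    [combine like terms]
= -196kn + 686kn^2 - 686k^2n + 494kn^2 - 1729kn^3 + 1729k^2n^2 - 200k^2n + 700k^2n^2 - 700k^3n + 32k^2 - 112k^2n + 112k^3 + 24k^3 - 84k^3n + 84k^4 + 8k - 28kn + 28k^2 + 234n^2 - 819n^3 + 819kn^2 - 360n^3 + 1260n^4 - 1260kn^3 - 36n + 126n^2 - 126kn    [distributive law]
= -350kn + 1999kn^2 - 998k^2n - 2989kn^3 + 2429k^2n^2 - 784k^3n + 60k^2 + 136k^3 + 84k^4 + 8k + 360n^2 - 1179n^3 + 1260n^4 - 36n    [combine like terms]

-350kn + 1999kn^2 - 998k^2n - 2989kn^3 + 2429k^2n^2 - 784k^3n + 60k^2 + 136k^3 + 84k^4 + 8k + 360n^2 - 1179n^3 + 1260n^4 - 36n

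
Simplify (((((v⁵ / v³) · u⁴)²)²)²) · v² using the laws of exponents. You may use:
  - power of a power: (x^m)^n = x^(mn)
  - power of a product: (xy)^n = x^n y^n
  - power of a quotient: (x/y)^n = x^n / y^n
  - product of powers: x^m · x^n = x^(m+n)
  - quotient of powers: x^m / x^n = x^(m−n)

(((((v⁵ / v³) · u⁴)²)²)²) · v²
= ((((v⁵ / v³) · u⁴)²)⁴) · v²    [power of a power]
= (((v⁵ / v³) · u⁴)⁸) · v²    [power of a power]
= (((v⁵ / v³)⁸) · ((u⁴)⁸)) · v²    [power of a product]
= ((((v⁵)⁸) / ((v³)⁸)) · ((u⁴)⁸)) · v²    [power of a quotient]
= ((v⁴⁰ / ((v³)⁸)) · ((u⁴)⁸)) · v²    [power of a power]
= ((v⁴⁰ / v²⁴) · ((u⁴)⁸)) · v²    [power of a power]
= (v¹⁶ · ((u⁴)⁸)) · v²    [quotient of powers]
= (v¹⁶ · u³²) · v²    [power of a power]
= u³²v¹⁸    [product of powers]

u³²v¹⁸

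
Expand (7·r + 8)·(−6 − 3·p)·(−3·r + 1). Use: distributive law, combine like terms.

126·r² + 102·r + 63·p·r² + 51·p·r − 48 − 24·p

(7·r + 8)·(−6 − 3·p)·(−3·r + 1)
= (−42·r − 21·p·r − 48 − 24·p)·(−3·r + 1)    [distributive law]
= 126·r² − 42·r + 63·p·r² − 21·p·r + 144·r − 48 + 72·p·r − 24·p    [distributive law]
= 126·r² + 102·r + 63·p·r² + 51·p·r − 48 − 24·p    [combine like terms]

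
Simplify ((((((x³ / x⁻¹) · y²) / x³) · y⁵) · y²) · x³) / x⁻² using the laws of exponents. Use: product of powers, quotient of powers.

x⁶·y⁹

((((((x³ / x⁻¹) · y²) / x³) · y⁵) · y²) · x³) / x⁻²
= (((((x⁴ · y²) / x³) · y⁵) · y²) · x³) / x⁻²    [quotient of powers]
= x⁶·y⁹    [quotient of powers; product of powers]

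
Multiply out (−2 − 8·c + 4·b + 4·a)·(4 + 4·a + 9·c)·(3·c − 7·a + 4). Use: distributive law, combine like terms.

−224·c + 88·a − 32 + 390·a·c + 8·a^2 − 438·c^2 + 516·a·c^2 + 20·a^2·c − 216·c^3 + 192·b·c − 48·a·b + 64·b − 204·a·b·c − 112·a^2·b + 108·b·c^2 − 112·a^3

(−2 − 8·c + 4·b + 4·a)·(4 + 4·a + 9·c)·(3·c − 7·a + 4)
= (−8 − 8·a − 18·c − 32·c − 32·a·c − 72·c^2 + 16·b + 16·a·b + 36·b·c + 16·a + 16·a^2 + 36·a·c)·(3·c − 7·a + 4)    [distributive law]
= (−8 + 8·a − 50·c + 4·a·c − 72·c^2 + 16·b + 16·a·b + 36·b·c + 16·a^2)·(3·c − 7·a + 4)    [combine like terms]
= −24·c + 56·a − 32 + 24·a·c − 56·a^2 + 32·a − 150·c^2 + 350·a·c − 200·c + 12·a·c^2 − 28·a^2·c + 16·a·c − 216·c^3 + 504·a·c^2 − 288·c^2 + 48·b·c − 112·a·b + 64·b + 48·a·b·c − 112·a^2·b + 64·a·b + 108·b·c^2 − 252·a·b·c + 144·b·c + 48·a^2·c − 112·a^3 + 64·a^2    [distributive law]
= −224·c + 88·a − 32 + 390·a·c + 8·a^2 − 438·c^2 + 516·a·c^2 + 20·a^2·c − 216·c^3 + 192·b·c − 48·a·b + 64·b − 204·a·b·c − 112·a^2·b + 108·b·c^2 − 112·a^3    [combine like terms]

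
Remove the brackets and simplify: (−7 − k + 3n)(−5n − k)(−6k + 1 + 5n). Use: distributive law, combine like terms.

(−7 − k + 3n)(−5n − k)(−6k + 1 + 5n)
= (35n + 7k + 5kn + k^2 − 15n^2 − 3kn)(−6k + 1 + 5n)    [distributive law]
= (35n + 7k + 2kn + k^2 − 15n^2)(−6k + 1 + 5n)    [combine like terms]
= −210kn + 35n + 175n^2 − 42k^2 + 7k + 35kn − 12k^2n + 2kn + 10kn^2 − 6k^3 + k^2 + 5k^2n + 90kn^2 − 15n^2 − 75n^3    [distributive law]
= −173kn + 35n + 160n^2 − 41k^2 + 7k − 7k^2n + 100kn^2 − 6k^3 − 75n^3    [combine like terms]

−173kn + 35n + 160n^2 − 41k^2 + 7k − 7k^2n + 100kn^2 − 6k^3 − 75n^3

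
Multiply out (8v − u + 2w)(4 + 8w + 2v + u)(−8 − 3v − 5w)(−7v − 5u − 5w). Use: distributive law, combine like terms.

1792v² + 1056uv + 1728vw + 1568v³ + 1372uv² + 6216v²w + 3344uvw + 4816vw² + 2228v³w + 1594uv²w + 4136v²w² + 1790uvw² + 2500vw³ + 336v⁴ + 366uv³ + 124u²v + 69u²v² + 10u²vw − 160u² + 160uw − 380u²w + 500uw² − 175u²w² + 250uw³ − 40u³ − 15u³v − 25u³w + 320w² + 840w³ + 400w⁴

(8v − u + 2w)(4 + 8w + 2v + u)(−8 − 3v − 5w)(−7v − 5u − 5w)
= (32v + 64vw + 16v² + 8uv − 4u − 8uw − 2uv − u² + 8w + 16w² + 4vw + 2uw)(−8 − 3v − 5w)(−7v − 5u − 5w)    [distributive law]
= (32v + 68vw + 16v² + 6uv − 4u − 6uw − u² + 8w + 16w²)(−8 − 3v − 5w)(−7v − 5u − 5w)    [combine like terms]
= (−256v − 96v² − 160vw − 544vw − 204v²w − 340vw² − 128v² − 48v³ − 80v²w − 48uv − 18uv² − 30uvw + 32u + 12uv + 20uw + 48uw + 18uvw + 30uw² + 8u² + 3u²v + 5u²w − 64w − 24vw − 40w² − 128w² − 48vw² − 80w³)(−7v − 5u − 5w)    [distributive law]
= (−256v − 224v² − 728vw − 284v²w − 388vw² − 48v³ − 36uv − 18uv² − 12uvw + 32u + 68uw + 30uw² + 8u² + 3u²v + 5u²w − 64w − 168w² − 80w³)(−7v − 5u − 5w)    [combine like terms]
= 1792v² + 1280uv + 1280vw + 1568v³ + 1120uv² + 1120v²w + 5096v²w + 3640uvw + 3640vw² + 1988v³w + 1420uv²w + 1420v²w² + 2716v²w² + 1940uvw² + 1940vw³ + 336v⁴ + 240uv³ + 240v³w + 252uv² + 180u²v + 180uvw + 126uv³ + 90u²v² + 90uv²w + 84uv²w + 60u²vw + 60uvw² − 224uv − 160u² − 160uw − 476uvw − 340u²w − 340uw² − 210uvw² − 150u²w² − 150uw³ − 56u²v − 40u³ − 40u²w − 21u²v² − 15u³v − 15u²vw − 35u²vw − 25u³w − 25u²w² + 448vw + 320uw + 320w² + 1176vw² + 840uw² + 840w³ + 560vw³ + 400uw³ + 400w⁴    [distributive law]
= 1792v² + 1056uv + 1728vw + 1568v³ + 1372uv² + 6216v²w + 3344uvw + 4816vw² + 2228v³w + 1594uv²w + 4136v²w² + 1790uvw² + 2500vw³ + 336v⁴ + 366uv³ + 124u²v + 69u²v² + 10u²vw − 160u² + 160uw − 380u²w + 500uw² − 175u²w² + 250uw³ − 40u³ − 15u³v − 25u³w + 320w² + 840w³ + 400w⁴    [combine like terms]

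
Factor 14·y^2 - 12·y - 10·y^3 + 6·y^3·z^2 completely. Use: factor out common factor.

14·y^2 - 12·y - 10·y^3 + 6·y^3·z^2
= 2(7·y^2 - 6·y - 5·y^3 + 3·y^3·z^2)    [factor out 2]
= 2·y(7·y - 6 - 5·y^2 + 3·y^2·z^2)    [factor out y]

2·y(7·y - 6 - 5·y^2 + 3·y^2·z^2)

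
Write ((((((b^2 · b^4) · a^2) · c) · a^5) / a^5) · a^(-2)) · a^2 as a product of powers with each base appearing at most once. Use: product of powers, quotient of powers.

((((((b^2 · b^4) · a^2) · c) · a^5) / a^5) · a^(-2)) · a^2
= (((((b^6 · a^2) · c) · a^5) / a^5) · a^(-2)) · a^2    [product of powers]
= a^2b^6c    [quotient of powers; product of powers]

a^2b^6c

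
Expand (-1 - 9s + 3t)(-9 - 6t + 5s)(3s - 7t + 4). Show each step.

331s - 147t + 36 - 319st + 75t^2 + 48s^2 + 522s^2t - 537st^2 - 135s^3 + 126t^3

(-1 - 9s + 3t)(-9 - 6t + 5s)(3s - 7t + 4)
= (9 + 6t - 5s + 81s + 54st - 45s^2 - 27t - 18t^2 + 15st)(3s - 7t + 4)    [distributive law]
= (9 - 21t + 76s + 69st - 45s^2 - 18t^2)(3s - 7t + 4)    [combine like terms]
= 27s - 63t + 36 - 63st + 147t^2 - 84t + 228s^2 - 532st + 304s + 207s^2t - 483st^2 + 276st - 135s^3 + 315s^2t - 180s^2 - 54st^2 + 126t^3 - 72t^2    [distributive law]
= 331s - 147t + 36 - 319st + 75t^2 + 48s^2 + 522s^2t - 537st^2 - 135s^3 + 126t^3    [combine like terms]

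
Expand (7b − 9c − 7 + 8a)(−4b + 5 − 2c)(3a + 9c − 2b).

−20ab^2 − 296b^2c + 56b^3 + 109ab + 629bc − 126b^2 − 190abc + 162bc^2 + 267ac − 279c^2 − 90ac^2 + 162c^3 − 105a − 315c + 70b − 96a^2b + 120a^2 − 48a^2c

(7b − 9c − 7 + 8a)(−4b + 5 − 2c)(3a + 9c − 2b)
= (−28b^2 + 35b − 14bc + 36bc − 45c + 18c^2 + 28b − 35 + 14c − 32ab + 40a − 16ac)(3a + 9c − 2b)    [distributive law]
= (−28b^2 + 63b + 22bc − 31c + 18c^2 − 35 − 32ab + 40a − 16ac)(3a + 9c − 2b)    [combine like terms]
= −84ab^2 − 252b^2c + 56b^3 + 189ab + 567bc − 126b^2 + 66abc + 198bc^2 − 44b^2c − 93ac − 279c^2 + 62bc + 54ac^2 + 162c^3 − 36bc^2 − 105a − 315c + 70b − 96a^2b − 288abc + 64ab^2 + 120a^2 + 360ac − 80ab − 48a^2c − 144ac^2 + 32abc    [distributive law]
= −20ab^2 − 296b^2c + 56b^3 + 109ab + 629bc − 126b^2 − 190abc + 162bc^2 + 267ac − 279c^2 − 90ac^2 + 162c^3 − 105a − 315c + 70b − 96a^2b + 120a^2 − 48a^2c    [combine like terms]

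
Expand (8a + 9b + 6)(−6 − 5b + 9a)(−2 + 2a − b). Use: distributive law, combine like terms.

−84a − 132a^2 − 256ab + 10a^2b − 131ab^2 + 144a^3 + 204b + 174b^2 + 45b^3 + 72

(8a + 9b + 6)(−6 − 5b + 9a)(−2 + 2a − b)
= (−48a − 40ab + 72a^2 − 54b − 45b^2 + 81ab − 36 − 30b + 54a)(−2 + 2a − b)    [distributive law]
= (6a + 41ab + 72a^2 − 84b − 45b^2 − 36)(−2 + 2a − b)    [combine like terms]
= −12a + 12a^2 − 6ab − 82ab + 82a^2b − 41ab^2 − 144a^2 + 144a^3 − 72a^2b + 168b − 168ab + 84b^2 + 90b^2 − 90ab^2 + 45b^3 + 72 − 72a + 36b    [distributive law]
= −84a − 132a^2 − 256ab + 10a^2b − 131ab^2 + 144a^3 + 204b + 174b^2 + 45b^3 + 72    [combine like terms]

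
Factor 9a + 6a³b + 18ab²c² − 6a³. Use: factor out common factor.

3a(3 + 2a²b + 6b²c² − 2a²)

9a + 6a³b + 18ab²c² − 6a³
= 3(3a + 2a³b + 6ab²c² − 2a³)    [factor out 3]
= 3a(3 + 2a²b + 6b²c² − 2a²)    [factor out a]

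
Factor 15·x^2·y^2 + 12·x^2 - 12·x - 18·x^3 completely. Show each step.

15·x^2·y^2 + 12·x^2 - 12·x - 18·x^3
= 3(5·x^2·y^2 + 4·x^2 - 4·x - 6·x^3)    [factor out 3]
= 3·x(5·x·y^2 + 4·x - 4 - 6·x^2)    [factor out x]

3·x(5·x·y^2 + 4·x - 4 - 6·x^2)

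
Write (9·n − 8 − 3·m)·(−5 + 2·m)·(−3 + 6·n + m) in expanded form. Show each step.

375·n − 270·n^2 − 105·m·n + 108·m·n^2 − 18·m^2·n − 120 + 43·m + 17·m^2 − 6·m^3

(9·n − 8 − 3·m)·(−5 + 2·m)·(−3 + 6·n + m)
= (−45·n + 18·m·n + 40 − 16·m + 15·m − 6·m^2)·(−3 + 6·n + m)    [distributive law]
= (−45·n + 18·m·n + 40 − m − 6·m^2)·(−3 + 6·n + m)    [combine like terms]
= 135·n − 270·n^2 − 45·m·n − 54·m·n + 108·m·n^2 + 18·m^2·n − 120 + 240·n + 40·m + 3·m − 6·m·n − m^2 + 18·m^2 − 36·m^2·n − 6·m^3    [distributive law]
= 375·n − 270·n^2 − 105·m·n + 108·m·n^2 − 18·m^2·n − 120 + 43·m + 17·m^2 − 6·m^3    [combine like terms]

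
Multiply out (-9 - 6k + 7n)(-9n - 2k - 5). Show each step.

(-9 - 6k + 7n)(-9n - 2k - 5)
= 81n + 18k + 45 + 54kn + 12k^2 + 30k - 63n^2 - 14kn - 35n    [distributive law]
= 46n + 48k + 45 + 40kn + 12k^2 - 63n^2    [combine like terms]

46n + 48k + 45 + 40kn + 12k^2 - 63n^2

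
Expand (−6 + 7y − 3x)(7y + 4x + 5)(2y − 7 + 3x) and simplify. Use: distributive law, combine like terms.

−357y² − 11y − 148xy + 183x − 33x² + 210 + 98y³ + 161xy² − 3x²y − 36x³

(−6 + 7y − 3x)(7y + 4x + 5)(2y − 7 + 3x)
= (−42y − 24x − 30 + 49y² + 28xy + 35y − 21xy − 12x² − 15x)(2y − 7 + 3x)    [distributive law]
= (−7y − 39x − 30 + 49y² + 7xy − 12x²)(2y − 7 + 3x)    [combine like terms]
= −14y² + 49y − 21xy − 78xy + 273x − 117x² − 60y + 210 − 90x + 98y³ − 343y² + 147xy² + 14xy² − 49xy + 21x²y − 24x²y + 84x² − 36x³    [distributive law]
= −357y² − 11y − 148xy + 183x − 33x² + 210 + 98y³ + 161xy² − 3x²y − 36x³    [combine like terms]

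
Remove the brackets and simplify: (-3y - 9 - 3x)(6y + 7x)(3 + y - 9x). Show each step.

(-3y - 9 - 3x)(6y + 7x)(3 + y - 9x)
= (-18y² - 21xy - 54y - 63x - 18xy - 21x²)(3 + y - 9x)    [distributive law]
= (-18y² - 39xy - 54y - 63x - 21x²)(3 + y - 9x)    [combine like terms]
= -54y² - 18y³ + 162xy² - 117xy - 39xy² + 351x²y - 162y - 54y² + 486xy - 189x - 63xy + 567x² - 63x² - 21x²y + 189x³    [distributive law]
= -108y² - 18y³ + 123xy² + 306xy + 330x²y - 162y - 189x + 504x² + 189x³    [combine like terms]

-108y² - 18y³ + 123xy² + 306xy + 330x²y - 162y - 189x + 504x² + 189x³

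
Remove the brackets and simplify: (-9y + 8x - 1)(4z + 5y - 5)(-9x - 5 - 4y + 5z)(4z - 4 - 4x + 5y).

(-9y + 8x - 1)(4z + 5y - 5)(-9x - 5 - 4y + 5z)(4z - 4 - 4x + 5y)
= (-36yz - 45y^2 + 45y + 32xz + 40xy - 40x - 4z - 5y + 5)(-9x - 5 - 4y + 5z)(4z - 4 - 4x + 5y)    [distributive law]
= (-36yz - 45y^2 + 40y + 32xz + 40xy - 40x - 4z + 5)(-9x - 5 - 4y + 5z)(4z - 4 - 4x + 5y)    [combine like terms]
= (324xyz + 180yz + 144y^2z - 180yz^2 + 405xy^2 + 225y^2 + 180y^3 - 225y^2z - 360xy - 200y - 160y^2 + 200yz - 288x^2z - 160xz - 128xyz + 160xz^2 - 360x^2y - 200xy - 160xy^2 + 200xyz + 360x^2 + 200x + 160xy - 200xz + 36xz + 20z + 16yz - 20z^2 - 45x - 25 - 20y + 25z)(4z - 4 - 4x + 5y)    [distributive law]
= (396xyz + 396yz - 81y^2z - 180yz^2 + 245xy^2 + 65y^2 + 180y^3 - 400xy - 220y - 288x^2z - 324xz + 160xz^2 - 360x^2y + 360x^2 + 155x + 45z - 20z^2 - 25)(4z - 4 - 4x + 5y)    [combine like terms]
= 1584xyz^2 - 1584xyz - 1584x^2yz + 1980xy^2z + 1584yz^2 - 1584yz - 1584xyz + 1980y^2z - 324y^2z^2 + 324y^2z + 324xy^2z - 405y^3z - 720yz^3 + 720yz^2 + 720xyz^2 - 900y^2z^2 + 980xy^2z - 980xy^2 - 980x^2y^2 + 1225xy^3 + 260y^2z - 260y^2 - 260xy^2 + 325y^3 + 720y^3z - 720y^3 - 720xy^3 + 900y^4 - 1600xyz + 1600xy + 1600x^2y - 2000xy^2 - 880yz + 880y + 880xy - 1100y^2 - 1152x^2z^2 + 1152x^2z + 1152x^3z - 1440x^2yz - 1296xz^2 + 1296xz + 1296x^2z - 1620xyz + 640xz^3 - 640xz^2 - 640x^2z^2 + 800xyz^2 - 1440x^2yz + 1440x^2y + 1440x^3y - 1800x^2y^2 + 1440x^2z - 1440x^2 - 1440x^3 + 1800x^2y + 620xz - 620x - 620x^2 + 775xy + 180z^2 - 180z - 180xz + 225yz - 80z^3 + 80z^2 + 80xz^2 - 100yz^2 - 100z + 100 + 100x - 125y    [distributive law]
= 3104xyz^2 - 6388xyz - 4464x^2yz + 3284xy^2z + 2204yz^2 - 2239yz + 2564y^2z - 1224y^2z^2 + 315y^3z - 720yz^3 - 3240xy^2 - 2780x^2y^2 + 505xy^3 - 1360y^2 - 395y^3 + 900y^4 + 3255xy + 4840x^2y + 755y - 1792x^2z^2 + 3888x^2z + 1152x^3z - 1856xz^2 + 1736xz + 640xz^3 + 1440x^3y - 2060x^2 - 1440x^3 - 520x + 260z^2 - 280z - 80z^3 + 100    [combine like terms]

3104xyz^2 - 6388xyz - 4464x^2yz + 3284xy^2z + 2204yz^2 - 2239yz + 2564y^2z - 1224y^2z^2 + 315y^3z - 720yz^3 - 3240xy^2 - 2780x^2y^2 + 505xy^3 - 1360y^2 - 395y^3 + 900y^4 + 3255xy + 4840x^2y + 755y - 1792x^2z^2 + 3888x^2z + 1152x^3z - 1856xz^2 + 1736xz + 640xz^3 + 1440x^3y - 2060x^2 - 1440x^3 - 520x + 260z^2 - 280z - 80z^3 + 100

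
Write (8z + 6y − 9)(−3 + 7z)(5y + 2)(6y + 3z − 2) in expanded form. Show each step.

−2796y²z − 941yz² − 45yz − 746z² + 510z + 2310y²z² + 840yz³ + 336z³ − 540y³ + 774y² + 126y + 1260y³z − 108

(8z + 6y − 9)(−3 + 7z)(5y + 2)(6y + 3z − 2)
= (−24z + 56z² − 18y + 42yz + 27 − 63z)(5y + 2)(6y + 3z − 2)    [distributive law]
= (−87z + 56z² − 18y + 42yz + 27)(5y + 2)(6y + 3z − 2)    [combine like terms]
= (−435yz − 174z + 280yz² + 112z² − 90y² − 36y + 210y²z + 84yz + 135y + 54)(6y + 3z − 2)    [distributive law]
= (−351yz − 174z + 280yz² + 112z² − 90y² + 99y + 210y²z + 54)(6y + 3z − 2)    [combine like terms]
= −2106y²z − 1053yz² + 702yz − 1044yz − 522z² + 348z + 1680y²z² + 840yz³ − 560yz² + 672yz² + 336z³ − 224z² − 540y³ − 270y²z + 180y² + 594y² + 297yz − 198y + 1260y³z + 630y²z² − 420y²z + 324y + 162z − 108    [distributive law]
= −2796y²z − 941yz² − 45yz − 746z² + 510z + 2310y²z² + 840yz³ + 336z³ − 540y³ + 774y² + 126y + 1260y³z − 108    [combine like terms]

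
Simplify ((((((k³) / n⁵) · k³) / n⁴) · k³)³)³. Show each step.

((((((k³) / n⁵) · k³) / n⁴) · k³)³)³
= (((((k³) / n⁵) · k³) / n⁴) · k³)⁹    [power of a power]
= (((((k³) / n⁵) · k³) / n⁴)⁹) · ((k³)⁹)    [power of a product]
= (((((k³) / n⁵) · k³)⁹) / ((n⁴)⁹)) · ((k³)⁹)    [power of a quotient]
= (((((k³) / n⁵)⁹) · ((k³)⁹)) / ((n⁴)⁹)) · ((k³)⁹)    [power of a product]
= (((((k³)⁹) / ((n⁵)⁹)) · ((k³)⁹)) / ((n⁴)⁹)) · ((k³)⁹)    [power of a quotient]
= ((((k²⁷) / ((n⁵)⁹)) · ((k³)⁹)) / ((n⁴)⁹)) · ((k³)⁹)    [power of a power]
= (((k²⁷ / n⁴⁵) · ((k³)⁹)) / ((n⁴)⁹)) · ((k³)⁹)    [power of a power]
= (((k²⁷ / n⁴⁵) · k²⁷) / ((n⁴)⁹)) · ((k³)⁹)    [power of a power]
= (((k²⁷ / n⁴⁵) · k²⁷) / n³⁶) · ((k³)⁹)    [power of a power]
= (((k²⁷ / n⁴⁵) · k²⁷) / n³⁶) · k²⁷    [power of a power]
= k⁸¹n⁻⁸¹    [quotient of powers; product of powers]

k⁸¹n⁻⁸¹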